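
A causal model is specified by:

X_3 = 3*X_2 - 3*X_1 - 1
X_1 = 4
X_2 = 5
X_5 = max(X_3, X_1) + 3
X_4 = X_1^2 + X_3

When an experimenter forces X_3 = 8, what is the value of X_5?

11

do(X_3=8) replaces the equation X_3 = 3*X_2 - 3*X_1 - 1 with the constant X_3 = 8.
X_5 = max(X_3, X_1) + 3  [with X_3=8, X_1=4]  = 11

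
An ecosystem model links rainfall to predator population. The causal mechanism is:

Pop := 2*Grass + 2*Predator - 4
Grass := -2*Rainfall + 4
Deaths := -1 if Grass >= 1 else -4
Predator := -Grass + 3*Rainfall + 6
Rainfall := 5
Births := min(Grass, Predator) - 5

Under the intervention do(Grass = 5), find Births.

Under do(Grass=5), the mechanism Grass := -2*Rainfall + 4 is discarded; Grass is fixed at 5.
Predator = -Grass + 3*Rainfall + 6  [with Grass=5, Rainfall=5]  = 16
Births = min(Grass, Predator) - 5  [with Grass=5, Predator=16]  = 0

0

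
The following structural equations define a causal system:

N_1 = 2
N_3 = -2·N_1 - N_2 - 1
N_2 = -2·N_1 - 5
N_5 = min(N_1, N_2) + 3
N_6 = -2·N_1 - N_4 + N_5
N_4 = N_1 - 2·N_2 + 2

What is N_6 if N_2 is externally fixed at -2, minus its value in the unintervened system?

Under do(N_2=-2), the mechanism N_2 = -2·N_1 - 5 is discarded; N_2 is fixed at -2.
N_4 = N_1 - 2·N_2 + 2  [with N_1=2, N_2=-2]  = 8
N_5 = min(N_1, N_2) + 3  [with N_1=2, N_2=-2]  = 1
N_6 = -2·N_1 - N_4 + N_5  [with N_1=2, N_4=8, N_5=1]  = -11
Without intervention: N_2 = -2·N_1 - 5  [with N_1=2]  = -9; N_4 = N_1 - 2·N_2 + 2  [with N_1=2, N_2=-9]  = 22; N_5 = min(N_1, N_2) + 3  [with N_1=2, N_2=-9]  = -6; N_6 = -2·N_1 - N_4 + N_5  [with N_1=2, N_4=22, N_5=-6]  = -32.
Change = -11 − (-32) = 21.

21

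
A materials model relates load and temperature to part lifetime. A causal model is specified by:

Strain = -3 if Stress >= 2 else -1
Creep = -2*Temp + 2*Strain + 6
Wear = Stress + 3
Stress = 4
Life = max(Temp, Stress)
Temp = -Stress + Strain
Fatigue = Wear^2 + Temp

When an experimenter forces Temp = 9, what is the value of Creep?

-18

The intervention breaks the incoming arrows to Temp: Temp = -Stress + Strain no longer applies, and Temp = 9.
Strain = -3 if Stress >= 2 else -1  [with Stress=4]  = -3
Creep = -2*Temp + 2*Strain + 6  [with Temp=9, Strain=-3]  = -18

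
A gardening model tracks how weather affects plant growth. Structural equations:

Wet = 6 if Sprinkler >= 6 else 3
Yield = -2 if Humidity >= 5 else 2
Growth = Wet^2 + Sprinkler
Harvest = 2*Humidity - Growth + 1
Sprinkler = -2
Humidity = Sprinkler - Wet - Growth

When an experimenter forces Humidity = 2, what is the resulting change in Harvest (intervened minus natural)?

Under do(Humidity=2), the mechanism Humidity = Sprinkler - Wet - Growth is discarded; Humidity is fixed at 2.
Wet = 6 if Sprinkler >= 6 else 3  [with Sprinkler=-2]  = 3
Growth = Wet^2 + Sprinkler  [with Wet=3, Sprinkler=-2]  = 7
Harvest = 2*Humidity - Growth + 1  [with Humidity=2, Growth=7]  = -2
Without intervention: Wet = 6 if Sprinkler >= 6 else 3  [with Sprinkler=-2]  = 3; Growth = Wet^2 + Sprinkler  [with Wet=3, Sprinkler=-2]  = 7; Humidity = Sprinkler - Wet - Growth  [with Sprinkler=-2, Wet=3, Growth=7]  = -12; Harvest = 2*Humidity - Growth + 1  [with Humidity=-12, Growth=7]  = -30.
Change = -2 − (-30) = 28.

28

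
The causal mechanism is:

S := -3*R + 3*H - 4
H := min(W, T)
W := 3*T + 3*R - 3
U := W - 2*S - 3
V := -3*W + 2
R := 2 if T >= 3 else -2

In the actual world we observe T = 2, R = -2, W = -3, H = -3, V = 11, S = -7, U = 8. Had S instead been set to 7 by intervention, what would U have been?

Intervening sets S = 7 and removes its equation (S := -3*R + 3*H - 4).
R = 2 if T >= 3 else -2  [with T=2]  = -2
W = 3*T + 3*R - 3  [with T=2, R=-2]  = -3
U = W - 2*S - 3  [with W=-3, S=7]  = -20

-20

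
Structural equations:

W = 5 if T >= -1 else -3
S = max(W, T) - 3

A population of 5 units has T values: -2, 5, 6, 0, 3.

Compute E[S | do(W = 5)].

The intervention sets W=5 in all 5 units regardless of T. Recomputing S per unit gives 2, 2, 3, 2, 2; average 2.2.

2.2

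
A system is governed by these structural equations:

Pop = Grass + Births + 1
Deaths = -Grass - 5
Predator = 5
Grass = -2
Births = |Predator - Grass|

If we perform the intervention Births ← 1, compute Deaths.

The intervention breaks the incoming arrows to Births: Births = |Predator - Grass| no longer applies, and Births = 1.
Deaths is not downstream of the intervention, so its value is determined by the original equations.
Deaths = -Grass - 5  [with Grass=-2]  = -3

-3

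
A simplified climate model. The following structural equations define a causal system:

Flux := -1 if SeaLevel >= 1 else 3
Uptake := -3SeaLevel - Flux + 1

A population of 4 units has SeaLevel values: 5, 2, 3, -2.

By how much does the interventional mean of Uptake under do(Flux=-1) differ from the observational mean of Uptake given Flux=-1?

Every unit gets Flux=-1 under the intervention. Uptake values become -13, -4, -7, 8; E[Uptake|do(Flux=-1)] = -4.
Observing Flux=-1 restricts to units where Flux's equation naturally yields -1: SeaLevel ∈ {5, 2, 3}. In that subpopulation Uptake = -13, -4, -7, mean -8.
Difference = -4 − (-8) = 4.

4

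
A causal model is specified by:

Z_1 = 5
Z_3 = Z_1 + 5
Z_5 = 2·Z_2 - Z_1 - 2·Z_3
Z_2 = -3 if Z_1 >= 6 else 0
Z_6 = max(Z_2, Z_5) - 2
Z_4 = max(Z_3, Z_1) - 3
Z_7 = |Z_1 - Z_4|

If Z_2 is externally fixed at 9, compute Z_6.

7

Under do(Z_2=9), the mechanism Z_2 = -3 if Z_1 >= 6 else 0 is discarded; Z_2 is fixed at 9.
Z_3 = Z_1 + 5  [with Z_1=5]  = 10
Z_5 = 2·Z_2 - Z_1 - 2·Z_3  [with Z_2=9, Z_1=5, Z_3=10]  = -7
Z_6 = max(Z_2, Z_5) - 2  [with Z_2=9, Z_5=-7]  = 7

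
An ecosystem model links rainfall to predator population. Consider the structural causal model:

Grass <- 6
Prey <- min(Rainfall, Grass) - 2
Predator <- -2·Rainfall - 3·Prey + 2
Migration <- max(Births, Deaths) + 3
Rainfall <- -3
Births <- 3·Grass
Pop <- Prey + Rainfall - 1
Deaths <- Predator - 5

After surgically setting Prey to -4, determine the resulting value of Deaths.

The intervention breaks the incoming arrows to Prey: Prey <- min(Rainfall, Grass) - 2 no longer applies, and Prey = -4.
Predator = -2·Rainfall - 3·Prey + 2  [with Rainfall=-3, Prey=-4]  = 20
Deaths = Predator - 5  [with Predator=20]  = 15

15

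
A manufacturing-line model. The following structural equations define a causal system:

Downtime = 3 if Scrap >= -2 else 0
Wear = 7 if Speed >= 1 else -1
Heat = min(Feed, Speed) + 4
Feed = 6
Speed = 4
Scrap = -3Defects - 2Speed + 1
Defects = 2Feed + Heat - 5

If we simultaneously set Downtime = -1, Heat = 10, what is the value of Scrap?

-58

Setting Downtime = -1, Heat = 10 by intervention discards those variables' equations.
Defects = 2Feed + Heat - 5  [with Feed=6, Heat=10]  = 17
Scrap = -3Defects - 2Speed + 1  [with Defects=17, Speed=4]  = -58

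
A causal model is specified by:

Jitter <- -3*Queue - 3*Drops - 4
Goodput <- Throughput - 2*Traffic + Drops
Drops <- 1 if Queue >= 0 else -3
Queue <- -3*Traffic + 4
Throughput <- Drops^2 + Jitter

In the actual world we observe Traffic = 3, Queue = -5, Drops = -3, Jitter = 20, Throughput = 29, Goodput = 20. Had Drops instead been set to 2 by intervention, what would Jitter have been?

5

The intervention breaks the incoming arrows to Drops: Drops <- 1 if Queue >= 0 else -3 no longer applies, and Drops = 2.
Queue = -3*Traffic + 4  [with Traffic=3]  = -5
Jitter = -3*Queue - 3*Drops - 4  [with Queue=-5, Drops=2]  = 5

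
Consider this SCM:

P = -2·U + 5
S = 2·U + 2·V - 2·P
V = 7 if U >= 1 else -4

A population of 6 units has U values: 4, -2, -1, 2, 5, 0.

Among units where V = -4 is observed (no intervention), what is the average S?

-24

Conditioning on V=-4 selects the 3 unit(s) with U ∈ {-2, -1, 0}. Their S values: -30, -24, -18. Mean = -24.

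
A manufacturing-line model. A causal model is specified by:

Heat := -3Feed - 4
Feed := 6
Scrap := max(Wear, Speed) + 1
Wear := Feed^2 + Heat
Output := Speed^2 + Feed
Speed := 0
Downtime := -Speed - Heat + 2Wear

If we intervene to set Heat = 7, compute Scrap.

44

do(Heat=7) replaces the equation Heat := -3Feed - 4 with the constant Heat = 7.
Wear = Feed^2 + Heat  [with Feed=6, Heat=7]  = 43
Scrap = max(Wear, Speed) + 1  [with Wear=43, Speed=0]  = 44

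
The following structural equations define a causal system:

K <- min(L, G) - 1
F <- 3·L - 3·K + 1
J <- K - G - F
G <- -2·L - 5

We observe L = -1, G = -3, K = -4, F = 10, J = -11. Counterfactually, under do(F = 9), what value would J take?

Intervening sets F = 9 and removes its equation (F <- 3·L - 3·K + 1).
G = -2·L - 5  [with L=-1]  = -3
K = min(L, G) - 1  [with L=-1, G=-3]  = -4
J = K - G - F  [with K=-4, G=-3, F=9]  = -10

-10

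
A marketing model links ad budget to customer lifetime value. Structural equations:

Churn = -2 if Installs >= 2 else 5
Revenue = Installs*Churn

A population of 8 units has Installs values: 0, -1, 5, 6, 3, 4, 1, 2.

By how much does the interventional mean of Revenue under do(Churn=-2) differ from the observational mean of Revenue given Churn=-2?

Under do(Churn=-2), Churn's equation is replaced by Churn=-2 for every unit. Per-unit Revenue: 0, 2, -10, -12, -6, -8, -2, -4. Mean = -5.
Conditioning on Churn=-2 selects the 5 unit(s) with Installs ∈ {5, 6, 3, 4, 2}. Their Revenue values: -10, -12, -6, -8, -4. Mean = -8.
Difference = -5 − (-8) = 3.

3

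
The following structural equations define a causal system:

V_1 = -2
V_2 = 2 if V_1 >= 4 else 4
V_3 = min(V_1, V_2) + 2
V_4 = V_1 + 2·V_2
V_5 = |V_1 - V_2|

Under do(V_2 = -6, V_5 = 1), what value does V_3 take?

Under do(V_2 = -6, V_5 = 1), each intervened variable's structural equation is replaced by its fixed value.
V_3 = min(V_1, V_2) + 2  [with V_1=-2, V_2=-6]  = -4

-4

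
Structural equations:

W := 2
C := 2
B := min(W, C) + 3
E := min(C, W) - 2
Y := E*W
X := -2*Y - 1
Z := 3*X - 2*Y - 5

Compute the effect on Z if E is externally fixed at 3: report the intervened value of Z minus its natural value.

The intervention breaks the incoming arrows to E: E := min(C, W) - 2 no longer applies, and E = 3.
Y = E*W  [with E=3, W=2]  = 6
X = -2*Y - 1  [with Y=6]  = -13
Z = 3*X - 2*Y - 5  [with X=-13, Y=6]  = -56
Without intervention: E = min(C, W) - 2  [with C=2, W=2]  = 0; Y = E*W  [with E=0, W=2]  = 0; X = -2*Y - 1  [with Y=0]  = -1; Z = 3*X - 2*Y - 5  [with X=-1, Y=0]  = -8.
Change = -56 − (-8) = -48.

-48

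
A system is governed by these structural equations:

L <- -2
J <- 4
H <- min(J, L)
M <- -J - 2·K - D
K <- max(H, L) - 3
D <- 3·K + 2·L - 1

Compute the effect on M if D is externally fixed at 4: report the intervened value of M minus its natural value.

-24

The intervention breaks the incoming arrows to D: D <- 3·K + 2·L - 1 no longer applies, and D = 4.
H = min(J, L)  [with J=4, L=-2]  = -2
K = max(H, L) - 3  [with H=-2, L=-2]  = -5
M = -J - 2·K - D  [with J=4, K=-5, D=4]  = 2
Without intervention: H = min(J, L)  [with J=4, L=-2]  = -2; K = max(H, L) - 3  [with H=-2, L=-2]  = -5; D = 3·K + 2·L - 1  [with K=-5, L=-2]  = -20; M = -J - 2·K - D  [with J=4, K=-5, D=-20]  = 26.
Change = 2 − 26 = -24.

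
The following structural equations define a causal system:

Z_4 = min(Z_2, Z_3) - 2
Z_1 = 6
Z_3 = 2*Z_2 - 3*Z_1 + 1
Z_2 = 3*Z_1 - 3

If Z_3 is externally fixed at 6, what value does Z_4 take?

4

The intervention breaks the incoming arrows to Z_3: Z_3 = 2*Z_2 - 3*Z_1 + 1 no longer applies, and Z_3 = 6.
Z_2 = 3*Z_1 - 3  [with Z_1=6]  = 15
Z_4 = min(Z_2, Z_3) - 2  [with Z_2=15, Z_3=6]  = 4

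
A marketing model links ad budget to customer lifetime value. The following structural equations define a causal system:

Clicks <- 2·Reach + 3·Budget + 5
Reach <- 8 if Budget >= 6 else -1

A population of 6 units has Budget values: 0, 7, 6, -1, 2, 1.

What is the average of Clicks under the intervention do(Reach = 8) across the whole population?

Every unit gets Reach=8 under the intervention. Clicks values become 21, 42, 39, 18, 27, 24; E[Clicks|do(Reach=8)] = 28.5.

28.5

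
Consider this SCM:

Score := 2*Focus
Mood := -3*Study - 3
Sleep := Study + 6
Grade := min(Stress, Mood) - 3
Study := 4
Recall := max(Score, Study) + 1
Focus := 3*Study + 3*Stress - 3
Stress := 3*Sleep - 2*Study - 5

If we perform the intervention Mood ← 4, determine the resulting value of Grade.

1

Intervening sets Mood = 4 and removes its equation (Mood := -3*Study - 3).
Sleep = Study + 6  [with Study=4]  = 10
Stress = 3*Sleep - 2*Study - 5  [with Sleep=10, Study=4]  = 17
Grade = min(Stress, Mood) - 3  [with Stress=17, Mood=4]  = 1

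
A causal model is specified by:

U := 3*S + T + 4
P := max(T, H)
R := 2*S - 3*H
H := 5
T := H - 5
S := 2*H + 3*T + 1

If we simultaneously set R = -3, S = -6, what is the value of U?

-14

Setting R = -3, S = -6 by intervention discards those variables' equations.
T = H - 5  [with H=5]  = 0
U = 3*S + T + 4  [with S=-6, T=0]  = -14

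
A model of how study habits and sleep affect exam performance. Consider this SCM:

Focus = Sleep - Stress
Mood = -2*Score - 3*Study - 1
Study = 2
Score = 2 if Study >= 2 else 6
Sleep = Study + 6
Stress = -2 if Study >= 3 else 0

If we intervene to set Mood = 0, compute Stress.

do(Mood=0) replaces the equation Mood = -2*Score - 3*Study - 1 with the constant Mood = 0.
Stress is not downstream of the intervention, so its value is determined by the original equations.
Stress = -2 if Study >= 3 else 0  [with Study=2]  = 0

0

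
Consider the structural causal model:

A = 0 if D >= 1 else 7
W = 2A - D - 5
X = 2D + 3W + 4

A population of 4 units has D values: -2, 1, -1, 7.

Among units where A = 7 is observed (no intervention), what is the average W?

10.5

E[W|A=7] averages over only the 2 units with A=7 (D = -2, -1): W = 11, 10, mean 10.5.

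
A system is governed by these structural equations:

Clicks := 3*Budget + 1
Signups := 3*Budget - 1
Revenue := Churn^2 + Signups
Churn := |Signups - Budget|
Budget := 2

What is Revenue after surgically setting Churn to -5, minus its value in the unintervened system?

16

Intervening sets Churn = -5 and removes its equation (Churn := |Signups - Budget|).
Signups = 3*Budget - 1  [with Budget=2]  = 5
Revenue = Churn^2 + Signups  [with Churn=-5, Signups=5]  = 30
Without intervention: Signups = 3*Budget - 1  [with Budget=2]  = 5; Churn = |Signups - Budget|  [with Signups=5, Budget=2]  = 3; Revenue = Churn^2 + Signups  [with Churn=3, Signups=5]  = 14.
Change = 30 − 14 = 16.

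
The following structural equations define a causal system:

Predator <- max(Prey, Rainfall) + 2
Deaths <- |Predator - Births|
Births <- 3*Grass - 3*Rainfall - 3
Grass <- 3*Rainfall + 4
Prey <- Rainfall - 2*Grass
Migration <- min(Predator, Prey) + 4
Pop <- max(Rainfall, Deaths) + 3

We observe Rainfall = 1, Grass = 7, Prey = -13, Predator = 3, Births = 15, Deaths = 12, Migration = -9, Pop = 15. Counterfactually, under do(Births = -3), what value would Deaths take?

The intervention breaks the incoming arrows to Births: Births <- 3*Grass - 3*Rainfall - 3 no longer applies, and Births = -3.
Grass = 3*Rainfall + 4  [with Rainfall=1]  = 7
Prey = Rainfall - 2*Grass  [with Rainfall=1, Grass=7]  = -13
Predator = max(Prey, Rainfall) + 2  [with Prey=-13, Rainfall=1]  = 3
Deaths = |Predator - Births|  [with Predator=3, Births=-3]  = 6

6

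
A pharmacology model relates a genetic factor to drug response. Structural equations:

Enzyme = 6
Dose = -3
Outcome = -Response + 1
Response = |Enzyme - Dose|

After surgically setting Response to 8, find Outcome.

The intervention breaks the incoming arrows to Response: Response = |Enzyme - Dose| no longer applies, and Response = 8.
Outcome = -Response + 1  [with Response=8]  = -7

-7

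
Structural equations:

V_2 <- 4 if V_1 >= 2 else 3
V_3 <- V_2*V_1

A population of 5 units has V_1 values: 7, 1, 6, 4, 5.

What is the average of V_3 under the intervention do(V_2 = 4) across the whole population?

Every unit gets V_2=4 under the intervention. V_3 values become 28, 4, 24, 16, 20; E[V_3|do(V_2=4)] = 18.4.

18.4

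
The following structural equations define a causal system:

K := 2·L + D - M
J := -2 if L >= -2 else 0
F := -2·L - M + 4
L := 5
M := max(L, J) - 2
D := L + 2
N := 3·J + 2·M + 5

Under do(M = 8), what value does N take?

The intervention breaks the incoming arrows to M: M := max(L, J) - 2 no longer applies, and M = 8.
J = -2 if L >= -2 else 0  [with L=5]  = -2
N = 3·J + 2·M + 5  [with J=-2, M=8]  = 15

15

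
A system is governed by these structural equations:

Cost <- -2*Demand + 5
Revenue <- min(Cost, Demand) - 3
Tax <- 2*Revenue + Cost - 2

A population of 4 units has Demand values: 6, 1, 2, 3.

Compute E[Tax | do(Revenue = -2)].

Under do(Revenue=-2), Revenue's equation is replaced by Revenue=-2 for every unit. Per-unit Tax: -13, -3, -5, -7. Mean = -7.

-7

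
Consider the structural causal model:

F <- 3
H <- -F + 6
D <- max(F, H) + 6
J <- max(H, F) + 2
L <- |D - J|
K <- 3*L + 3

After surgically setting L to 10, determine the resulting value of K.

The intervention breaks the incoming arrows to L: L <- |D - J| no longer applies, and L = 10.
K = 3*L + 3  [with L=10]  = 33

33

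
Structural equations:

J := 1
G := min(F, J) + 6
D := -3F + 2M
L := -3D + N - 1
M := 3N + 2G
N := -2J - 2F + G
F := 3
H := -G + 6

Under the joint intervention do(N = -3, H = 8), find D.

1

Setting N = -3, H = 8 by intervention discards those variables' equations.
G = min(F, J) + 6  [with F=3, J=1]  = 7
M = 3N + 2G  [with N=-3, G=7]  = 5
D = -3F + 2M  [with F=3, M=5]  = 1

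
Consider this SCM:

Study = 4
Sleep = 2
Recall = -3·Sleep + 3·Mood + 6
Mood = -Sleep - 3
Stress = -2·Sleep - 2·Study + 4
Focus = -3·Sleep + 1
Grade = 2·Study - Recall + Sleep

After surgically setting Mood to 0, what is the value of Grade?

10

Under do(Mood=0), the mechanism Mood = -Sleep - 3 is discarded; Mood is fixed at 0.
Recall = -3·Sleep + 3·Mood + 6  [with Sleep=2, Mood=0]  = 0
Grade = 2·Study - Recall + Sleep  [with Study=4, Recall=0, Sleep=2]  = 10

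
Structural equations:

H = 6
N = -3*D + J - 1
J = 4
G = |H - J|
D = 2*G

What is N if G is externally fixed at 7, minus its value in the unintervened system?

-30

do(G=7) replaces the equation G = |H - J| with the constant G = 7.
D = 2*G  [with G=7]  = 14
N = -3*D + J - 1  [with D=14, J=4]  = -39
Without intervention: G = |H - J|  [with H=6, J=4]  = 2; D = 2*G  [with G=2]  = 4; N = -3*D + J - 1  [with D=4, J=4]  = -9.
Change = -39 − (-9) = -30.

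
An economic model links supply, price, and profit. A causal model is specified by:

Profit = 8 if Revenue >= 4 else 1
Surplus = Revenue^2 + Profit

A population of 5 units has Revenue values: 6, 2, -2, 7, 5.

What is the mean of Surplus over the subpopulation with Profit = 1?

E[Surplus|Profit=1] averages over only the 2 units with Profit=1 (Revenue = 2, -2): Surplus = 5, 5, mean 5.

5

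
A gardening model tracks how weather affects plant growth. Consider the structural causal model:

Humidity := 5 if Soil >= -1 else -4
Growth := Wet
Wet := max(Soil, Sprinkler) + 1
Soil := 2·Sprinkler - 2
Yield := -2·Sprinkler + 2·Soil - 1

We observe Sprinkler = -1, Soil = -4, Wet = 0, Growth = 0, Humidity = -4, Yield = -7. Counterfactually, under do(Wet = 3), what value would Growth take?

3

The intervention breaks the incoming arrows to Wet: Wet := max(Soil, Sprinkler) + 1 no longer applies, and Wet = 3.
Growth = Wet  [with Wet=3]  = 3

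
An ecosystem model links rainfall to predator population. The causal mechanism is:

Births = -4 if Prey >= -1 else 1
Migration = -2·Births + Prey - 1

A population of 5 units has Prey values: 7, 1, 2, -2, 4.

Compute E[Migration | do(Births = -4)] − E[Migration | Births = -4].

-1.1

Under do(Births=-4), Births's equation is replaced by Births=-4 for every unit. Per-unit Migration: 14, 8, 9, 5, 11. Mean = 9.4.
Observing Births=-4 restricts to units where Births's equation naturally yields -4: Prey ∈ {7, 1, 2, 4}. In that subpopulation Migration = 14, 8, 9, 11, mean 10.5.
Difference = 9.4 − 10.5 = -1.1.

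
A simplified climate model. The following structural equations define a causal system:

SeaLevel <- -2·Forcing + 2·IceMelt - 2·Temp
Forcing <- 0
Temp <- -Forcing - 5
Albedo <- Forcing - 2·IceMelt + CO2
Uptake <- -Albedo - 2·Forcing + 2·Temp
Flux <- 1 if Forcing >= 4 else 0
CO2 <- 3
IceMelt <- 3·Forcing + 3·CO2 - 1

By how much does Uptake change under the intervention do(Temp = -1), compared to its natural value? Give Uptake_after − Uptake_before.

8

The intervention breaks the incoming arrows to Temp: Temp <- -Forcing - 5 no longer applies, and Temp = -1.
IceMelt = 3·Forcing + 3·CO2 - 1  [with Forcing=0, CO2=3]  = 8
Albedo = Forcing - 2·IceMelt + CO2  [with Forcing=0, IceMelt=8, CO2=3]  = -13
Uptake = -Albedo - 2·Forcing + 2·Temp  [with Albedo=-13, Forcing=0, Temp=-1]  = 11
Without intervention: Temp = -Forcing - 5  [with Forcing=0]  = -5; IceMelt = 3·Forcing + 3·CO2 - 1  [with Forcing=0, CO2=3]  = 8; Albedo = Forcing - 2·IceMelt + CO2  [with Forcing=0, IceMelt=8, CO2=3]  = -13; Uptake = -Albedo - 2·Forcing + 2·Temp  [with Albedo=-13, Forcing=0, Temp=-5]  = 3.
Change = 11 − 3 = 8.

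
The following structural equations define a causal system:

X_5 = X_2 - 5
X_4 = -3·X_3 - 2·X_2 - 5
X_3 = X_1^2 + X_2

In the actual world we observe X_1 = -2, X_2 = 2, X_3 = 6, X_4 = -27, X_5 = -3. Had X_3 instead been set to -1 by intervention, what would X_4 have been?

-6

The intervention breaks the incoming arrows to X_3: X_3 = X_1^2 + X_2 no longer applies, and X_3 = -1.
X_4 = -3·X_3 - 2·X_2 - 5  [with X_3=-1, X_2=2]  = -6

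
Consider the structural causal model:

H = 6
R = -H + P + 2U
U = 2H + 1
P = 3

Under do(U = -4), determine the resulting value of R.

The intervention breaks the incoming arrows to U: U = 2H + 1 no longer applies, and U = -4.
R = -H + P + 2U  [with H=6, P=3, U=-4]  = -11

-11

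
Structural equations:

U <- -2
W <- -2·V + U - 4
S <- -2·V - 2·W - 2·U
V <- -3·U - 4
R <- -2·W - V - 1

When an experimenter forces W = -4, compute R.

5

do(W=-4) replaces the equation W <- -2·V + U - 4 with the constant W = -4.
V = -3·U - 4  [with U=-2]  = 2
R = -2·W - V - 1  [with W=-4, V=2]  = 5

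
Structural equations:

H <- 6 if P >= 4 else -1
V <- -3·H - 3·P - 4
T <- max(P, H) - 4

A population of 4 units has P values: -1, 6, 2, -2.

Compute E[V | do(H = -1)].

do(H=-1) breaks H's dependence on P. With H=-1 fixed, V across the units is 2, -19, -7, 5, mean -4.75.

-4.75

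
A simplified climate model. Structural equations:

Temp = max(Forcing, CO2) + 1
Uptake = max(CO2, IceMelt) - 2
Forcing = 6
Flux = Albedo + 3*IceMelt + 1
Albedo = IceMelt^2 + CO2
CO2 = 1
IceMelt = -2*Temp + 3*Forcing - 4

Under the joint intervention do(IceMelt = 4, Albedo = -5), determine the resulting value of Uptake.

Under do(IceMelt = 4, Albedo = -5), each intervened variable's structural equation is replaced by its fixed value.
Uptake = max(CO2, IceMelt) - 2  [with CO2=1, IceMelt=4]  = 2

2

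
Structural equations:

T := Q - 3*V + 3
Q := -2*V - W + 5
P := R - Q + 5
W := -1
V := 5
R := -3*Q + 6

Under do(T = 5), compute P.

Under do(T=5), the mechanism T := Q - 3*V + 3 is discarded; T is fixed at 5.
Since P is not a descendant of the intervened variable, it is unaffected.
Q = -2*V - W + 5  [with V=5, W=-1]  = -4
R = -3*Q + 6  [with Q=-4]  = 18
P = R - Q + 5  [with R=18, Q=-4]  = 27

27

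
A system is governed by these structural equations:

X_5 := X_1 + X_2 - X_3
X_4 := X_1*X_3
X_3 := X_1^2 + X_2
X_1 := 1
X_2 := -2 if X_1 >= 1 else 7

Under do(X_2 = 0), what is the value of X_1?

Under do(X_2=0), the mechanism X_2 := -2 if X_1 >= 1 else 7 is discarded; X_2 is fixed at 0.
X_1 is not downstream of the intervention, so its value is determined by the original equations.

1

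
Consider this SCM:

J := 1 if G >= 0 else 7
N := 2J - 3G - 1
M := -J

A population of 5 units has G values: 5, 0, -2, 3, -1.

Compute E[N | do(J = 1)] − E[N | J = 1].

The intervention sets J=1 in all 5 units regardless of G. Recomputing N per unit gives -14, 1, 7, -8, 4; average -2.
E[N|J=1] averages over only the 3 units with J=1 (G = 5, 0, 3): N = -14, 1, -8, mean -7.
Difference = -2 − (-7) = 5.

5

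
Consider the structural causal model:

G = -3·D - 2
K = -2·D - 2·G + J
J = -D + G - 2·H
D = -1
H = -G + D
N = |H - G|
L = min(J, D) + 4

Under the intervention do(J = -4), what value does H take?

Under do(J=-4), the mechanism J = -D + G - 2·H is discarded; J is fixed at -4.
Since H is not a descendant of the intervened variable, it is unaffected.
G = -3·D - 2  [with D=-1]  = 1
H = -G + D  [with G=1, D=-1]  = -2

-2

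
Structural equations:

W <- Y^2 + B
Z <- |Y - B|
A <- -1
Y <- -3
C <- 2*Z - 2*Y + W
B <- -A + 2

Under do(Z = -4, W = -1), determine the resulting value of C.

The joint intervention fixes Z = -4, W = -1, removing each variable's own equation.
C = 2*Z - 2*Y + W  [with Z=-4, Y=-3, W=-1]  = -3

-3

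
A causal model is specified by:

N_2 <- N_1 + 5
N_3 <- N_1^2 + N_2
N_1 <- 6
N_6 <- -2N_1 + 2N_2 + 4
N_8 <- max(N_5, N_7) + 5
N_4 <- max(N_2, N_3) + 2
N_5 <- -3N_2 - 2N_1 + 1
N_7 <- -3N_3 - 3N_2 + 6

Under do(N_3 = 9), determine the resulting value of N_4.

The intervention breaks the incoming arrows to N_3: N_3 <- N_1^2 + N_2 no longer applies, and N_3 = 9.
N_2 = N_1 + 5  [with N_1=6]  = 11
N_4 = max(N_2, N_3) + 2  [with N_2=11, N_3=9]  = 13

13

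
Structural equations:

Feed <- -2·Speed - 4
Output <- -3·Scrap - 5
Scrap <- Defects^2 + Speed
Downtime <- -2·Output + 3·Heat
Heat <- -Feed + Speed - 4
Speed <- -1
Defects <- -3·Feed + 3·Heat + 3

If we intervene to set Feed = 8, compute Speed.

Under do(Feed=8), the mechanism Feed <- -2·Speed - 4 is discarded; Feed is fixed at 8.
Speed is not downstream of the intervention, so its value is determined by the original equations.

-1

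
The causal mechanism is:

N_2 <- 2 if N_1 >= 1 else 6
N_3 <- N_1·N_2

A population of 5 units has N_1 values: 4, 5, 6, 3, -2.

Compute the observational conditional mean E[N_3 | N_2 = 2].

9

Conditioning on N_2=2 selects the 4 unit(s) with N_1 ∈ {4, 5, 6, 3}. Their N_3 values: 8, 10, 12, 6. Mean = 9.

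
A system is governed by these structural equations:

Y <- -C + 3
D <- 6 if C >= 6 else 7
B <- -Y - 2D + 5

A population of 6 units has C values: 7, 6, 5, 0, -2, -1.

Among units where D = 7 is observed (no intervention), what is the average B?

E[B|D=7] averages over only the 4 units with D=7 (C = 5, 0, -2, -1): B = -7, -12, -14, -13, mean -11.5.

-11.5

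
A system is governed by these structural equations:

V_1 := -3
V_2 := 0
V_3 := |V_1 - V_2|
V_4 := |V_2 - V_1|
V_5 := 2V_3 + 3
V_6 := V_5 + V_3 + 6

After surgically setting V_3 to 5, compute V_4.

3

The intervention breaks the incoming arrows to V_3: V_3 := |V_1 - V_2| no longer applies, and V_3 = 5.
V_4 is not downstream of the intervention, so its value is determined by the original equations.
V_4 = |V_2 - V_1|  [with V_2=0, V_1=-3]  = 3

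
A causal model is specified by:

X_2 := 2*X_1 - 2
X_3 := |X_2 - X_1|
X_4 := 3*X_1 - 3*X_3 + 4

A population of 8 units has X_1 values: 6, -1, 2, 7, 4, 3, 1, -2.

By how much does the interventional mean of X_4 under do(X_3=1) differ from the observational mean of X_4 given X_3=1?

The intervention sets X_3=1 in all 8 units regardless of X_1. Recomputing X_4 per unit gives 19, -2, 7, 22, 13, 10, 4, -5; average 8.5.
Conditioning on X_3=1 selects the 2 unit(s) with X_1 ∈ {3, 1}. Their X_4 values: 10, 4. Mean = 7.
Difference = 8.5 − 7 = 1.5.

1.5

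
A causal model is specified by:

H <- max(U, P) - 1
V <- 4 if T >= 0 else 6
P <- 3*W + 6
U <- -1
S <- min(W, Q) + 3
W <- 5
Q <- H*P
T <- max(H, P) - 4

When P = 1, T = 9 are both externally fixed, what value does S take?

3

The joint intervention fixes P = 1, T = 9, removing each variable's own equation.
H = max(U, P) - 1  [with U=-1, P=1]  = 0
Q = H*P  [with H=0, P=1]  = 0
S = min(W, Q) + 3  [with W=5, Q=0]  = 3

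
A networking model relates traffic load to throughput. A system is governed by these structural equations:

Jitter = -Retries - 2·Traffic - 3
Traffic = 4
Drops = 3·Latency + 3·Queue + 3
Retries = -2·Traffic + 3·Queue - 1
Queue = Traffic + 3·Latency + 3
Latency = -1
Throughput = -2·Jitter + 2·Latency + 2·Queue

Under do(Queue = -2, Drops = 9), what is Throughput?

-14

Under do(Queue = -2, Drops = 9), each intervened variable's structural equation is replaced by its fixed value.
Retries = -2·Traffic + 3·Queue - 1  [with Traffic=4, Queue=-2]  = -15
Jitter = -Retries - 2·Traffic - 3  [with Retries=-15, Traffic=4]  = 4
Throughput = -2·Jitter + 2·Latency + 2·Queue  [with Jitter=4, Latency=-1, Queue=-2]  = -14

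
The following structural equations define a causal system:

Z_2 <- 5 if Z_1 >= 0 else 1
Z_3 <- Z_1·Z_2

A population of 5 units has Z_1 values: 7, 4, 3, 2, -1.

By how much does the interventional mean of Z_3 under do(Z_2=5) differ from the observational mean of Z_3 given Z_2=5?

do(Z_2=5) breaks Z_2's dependence on Z_1. With Z_2=5 fixed, Z_3 across the units is 35, 20, 15, 10, -5, mean 15.
Conditioning on Z_2=5 selects the 4 unit(s) with Z_1 ∈ {7, 4, 3, 2}. Their Z_3 values: 35, 20, 15, 10. Mean = 20.
Difference = 15 − 20 = -5.

-5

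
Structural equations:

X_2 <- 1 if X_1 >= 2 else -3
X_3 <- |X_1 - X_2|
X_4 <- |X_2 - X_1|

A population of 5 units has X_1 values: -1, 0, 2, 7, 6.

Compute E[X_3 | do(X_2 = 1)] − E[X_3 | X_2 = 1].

do(X_2=1) breaks X_2's dependence on X_1. With X_2=1 fixed, X_3 across the units is 2, 1, 1, 6, 5, mean 3.
E[X_3|X_2=1] averages over only the 3 units with X_2=1 (X_1 = 2, 7, 6): X_3 = 1, 6, 5, mean 4.
Difference = 3 − 4 = -1.

-1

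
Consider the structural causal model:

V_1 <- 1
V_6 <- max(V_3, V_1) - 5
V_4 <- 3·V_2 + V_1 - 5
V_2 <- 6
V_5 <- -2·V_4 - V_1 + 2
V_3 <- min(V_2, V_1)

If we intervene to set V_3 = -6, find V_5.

do(V_3=-6) replaces the equation V_3 <- min(V_2, V_1) with the constant V_3 = -6.
V_5 is not downstream of the intervention, so its value is determined by the original equations.
V_4 = 3·V_2 + V_1 - 5  [with V_2=6, V_1=1]  = 14
V_5 = -2·V_4 - V_1 + 2  [with V_4=14, V_1=1]  = -27

-27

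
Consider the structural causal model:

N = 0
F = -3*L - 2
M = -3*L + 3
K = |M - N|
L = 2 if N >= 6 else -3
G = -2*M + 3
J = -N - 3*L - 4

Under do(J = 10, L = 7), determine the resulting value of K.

18

Setting J = 10, L = 7 by intervention discards those variables' equations.
M = -3*L + 3  [with L=7]  = -18
K = |M - N|  [with M=-18, N=0]  = 18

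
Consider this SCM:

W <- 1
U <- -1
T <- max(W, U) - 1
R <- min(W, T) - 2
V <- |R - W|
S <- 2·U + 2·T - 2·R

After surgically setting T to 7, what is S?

14

The intervention breaks the incoming arrows to T: T <- max(W, U) - 1 no longer applies, and T = 7.
R = min(W, T) - 2  [with W=1, T=7]  = -1
S = 2·U + 2·T - 2·R  [with U=-1, T=7, R=-1]  = 14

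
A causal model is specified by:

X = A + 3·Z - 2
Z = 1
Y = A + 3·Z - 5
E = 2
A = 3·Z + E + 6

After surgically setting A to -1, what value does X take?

do(A=-1) replaces the equation A = 3·Z + E + 6 with the constant A = -1.
X = A + 3·Z - 2  [with A=-1, Z=1]  = 0

0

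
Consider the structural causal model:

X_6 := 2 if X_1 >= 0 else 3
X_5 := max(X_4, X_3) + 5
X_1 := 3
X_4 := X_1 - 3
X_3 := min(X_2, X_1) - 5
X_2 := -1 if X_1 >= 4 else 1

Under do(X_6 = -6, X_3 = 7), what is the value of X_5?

Under do(X_6 = -6, X_3 = 7), each intervened variable's structural equation is replaced by its fixed value.
X_4 = X_1 - 3  [with X_1=3]  = 0
X_5 = max(X_4, X_3) + 5  [with X_4=0, X_3=7]  = 12

12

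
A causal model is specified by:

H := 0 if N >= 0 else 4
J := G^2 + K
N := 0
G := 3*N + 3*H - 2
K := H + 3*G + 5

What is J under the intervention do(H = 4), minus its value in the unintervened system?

do(H=4) replaces the equation H := 0 if N >= 0 else 4 with the constant H = 4.
G = 3*N + 3*H - 2  [with N=0, H=4]  = 10
K = H + 3*G + 5  [with H=4, G=10]  = 39
J = G^2 + K  [with G=10, K=39]  = 139
Without intervention: H = 0 if N >= 0 else 4  [with N=0]  = 0; G = 3*N + 3*H - 2  [with N=0, H=0]  = -2; K = H + 3*G + 5  [with H=0, G=-2]  = -1; J = G^2 + K  [with G=-2, K=-1]  = 3.
Change = 139 − 3 = 136.

136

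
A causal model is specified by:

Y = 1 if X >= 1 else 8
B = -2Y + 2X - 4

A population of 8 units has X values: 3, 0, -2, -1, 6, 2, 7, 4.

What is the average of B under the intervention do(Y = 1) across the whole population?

Under do(Y=1), Y's equation is replaced by Y=1 for every unit. Per-unit B: 0, -6, -10, -8, 6, -2, 8, 2. Mean = -1.25.

-1.25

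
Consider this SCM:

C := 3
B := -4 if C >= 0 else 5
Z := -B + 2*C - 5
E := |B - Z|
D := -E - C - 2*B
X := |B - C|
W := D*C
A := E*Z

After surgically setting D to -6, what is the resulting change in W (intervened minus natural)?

Under do(D=-6), the mechanism D := -E - C - 2*B is discarded; D is fixed at -6.
W = D*C  [with D=-6, C=3]  = -18
Without intervention: B = -4 if C >= 0 else 5  [with C=3]  = -4; Z = -B + 2*C - 5  [with B=-4, C=3]  = 5; E = |B - Z|  [with B=-4, Z=5]  = 9; D = -E - C - 2*B  [with E=9, C=3, B=-4]  = -4; W = D*C  [with D=-4, C=3]  = -12.
Change = -18 − (-12) = -6.

-6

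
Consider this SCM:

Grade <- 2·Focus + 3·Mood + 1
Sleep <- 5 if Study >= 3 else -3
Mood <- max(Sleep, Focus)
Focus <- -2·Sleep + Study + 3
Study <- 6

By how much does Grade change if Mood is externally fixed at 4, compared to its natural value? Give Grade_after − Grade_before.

-3

Intervening sets Mood = 4 and removes its equation (Mood <- max(Sleep, Focus)).
Sleep = 5 if Study >= 3 else -3  [with Study=6]  = 5
Focus = -2·Sleep + Study + 3  [with Sleep=5, Study=6]  = -1
Grade = 2·Focus + 3·Mood + 1  [with Focus=-1, Mood=4]  = 11
Without intervention: Sleep = 5 if Study >= 3 else -3  [with Study=6]  = 5; Focus = -2·Sleep + Study + 3  [with Sleep=5, Study=6]  = -1; Mood = max(Sleep, Focus)  [with Sleep=5, Focus=-1]  = 5; Grade = 2·Focus + 3·Mood + 1  [with Focus=-1, Mood=5]  = 14.
Change = 11 − 14 = -3.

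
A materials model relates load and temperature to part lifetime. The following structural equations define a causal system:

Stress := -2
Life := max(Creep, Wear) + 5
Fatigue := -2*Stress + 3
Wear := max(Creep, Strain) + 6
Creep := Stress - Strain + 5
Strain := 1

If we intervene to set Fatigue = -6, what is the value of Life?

13

The intervention breaks the incoming arrows to Fatigue: Fatigue := -2*Stress + 3 no longer applies, and Fatigue = -6.
Since Life is not a descendant of the intervened variable, it is unaffected.
Creep = Stress - Strain + 5  [with Stress=-2, Strain=1]  = 2
Wear = max(Creep, Strain) + 6  [with Creep=2, Strain=1]  = 8
Life = max(Creep, Wear) + 5  [with Creep=2, Wear=8]  = 13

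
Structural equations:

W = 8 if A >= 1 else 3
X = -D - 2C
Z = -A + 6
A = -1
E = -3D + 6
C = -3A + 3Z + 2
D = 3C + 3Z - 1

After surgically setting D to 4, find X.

-56

Under do(D=4), the mechanism D = 3C + 3Z - 1 is discarded; D is fixed at 4.
Z = -A + 6  [with A=-1]  = 7
C = -3A + 3Z + 2  [with A=-1, Z=7]  = 26
X = -D - 2C  [with D=4, C=26]  = -56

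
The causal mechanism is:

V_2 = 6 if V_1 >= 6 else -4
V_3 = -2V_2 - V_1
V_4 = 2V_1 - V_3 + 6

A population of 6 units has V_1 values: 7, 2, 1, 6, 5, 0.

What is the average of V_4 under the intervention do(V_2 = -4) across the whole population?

do(V_2=-4) breaks V_2's dependence on V_1. With V_2=-4 fixed, V_4 across the units is 19, 4, 1, 16, 13, -2, mean 8.5.

8.5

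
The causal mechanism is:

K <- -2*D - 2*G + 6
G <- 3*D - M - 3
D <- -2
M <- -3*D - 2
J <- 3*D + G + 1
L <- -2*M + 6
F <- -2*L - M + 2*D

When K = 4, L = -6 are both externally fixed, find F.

Under do(K = 4, L = -6), each intervened variable's structural equation is replaced by its fixed value.
M = -3*D - 2  [with D=-2]  = 4
F = -2*L - M + 2*D  [with L=-6, M=4, D=-2]  = 4

4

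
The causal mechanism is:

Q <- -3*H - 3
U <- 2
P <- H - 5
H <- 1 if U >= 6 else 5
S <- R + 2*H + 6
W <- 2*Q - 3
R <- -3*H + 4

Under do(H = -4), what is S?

14

do(H=-4) replaces the equation H <- 1 if U >= 6 else 5 with the constant H = -4.
R = -3*H + 4  [with H=-4]  = 16
S = R + 2*H + 6  [with R=16, H=-4]  = 14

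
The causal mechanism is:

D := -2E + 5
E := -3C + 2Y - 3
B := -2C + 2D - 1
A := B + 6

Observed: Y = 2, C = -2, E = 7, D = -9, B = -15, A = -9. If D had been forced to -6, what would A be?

Under do(D=-6), the mechanism D := -2E + 5 is discarded; D is fixed at -6.
B = -2C + 2D - 1  [with C=-2, D=-6]  = -9
A = B + 6  [with B=-9]  = -3

-3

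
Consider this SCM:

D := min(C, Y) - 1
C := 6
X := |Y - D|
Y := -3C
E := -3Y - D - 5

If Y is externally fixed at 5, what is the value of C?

Under do(Y=5), the mechanism Y := -3C is discarded; Y is fixed at 5.
C is not downstream of the intervention, so its value is determined by the original equations.

6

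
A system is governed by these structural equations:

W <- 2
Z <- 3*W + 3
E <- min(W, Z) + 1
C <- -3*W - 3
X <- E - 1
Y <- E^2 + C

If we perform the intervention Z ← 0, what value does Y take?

-8

Under do(Z=0), the mechanism Z <- 3*W + 3 is discarded; Z is fixed at 0.
E = min(W, Z) + 1  [with W=2, Z=0]  = 1
C = -3*W - 3  [with W=2]  = -9
Y = E^2 + C  [with E=1, C=-9]  = -8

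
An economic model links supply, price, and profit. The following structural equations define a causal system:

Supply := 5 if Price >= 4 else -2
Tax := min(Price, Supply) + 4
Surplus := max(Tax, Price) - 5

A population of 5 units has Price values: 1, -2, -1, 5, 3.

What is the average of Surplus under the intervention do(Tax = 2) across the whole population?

-2.2

Every unit gets Tax=2 under the intervention. Surplus values become -3, -3, -3, 0, -2; E[Surplus|do(Tax=2)] = -2.2.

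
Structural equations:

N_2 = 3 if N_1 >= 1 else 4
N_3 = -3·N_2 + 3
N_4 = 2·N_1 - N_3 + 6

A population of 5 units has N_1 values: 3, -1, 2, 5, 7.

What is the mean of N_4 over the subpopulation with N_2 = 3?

E[N_4|N_2=3] averages over only the 4 units with N_2=3 (N_1 = 3, 2, 5, 7): N_4 = 18, 16, 22, 26, mean 20.5.

20.5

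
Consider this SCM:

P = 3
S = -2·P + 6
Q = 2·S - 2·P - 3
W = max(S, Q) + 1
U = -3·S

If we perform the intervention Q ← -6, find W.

The intervention breaks the incoming arrows to Q: Q = 2·S - 2·P - 3 no longer applies, and Q = -6.
S = -2·P + 6  [with P=3]  = 0
W = max(S, Q) + 1  [with S=0, Q=-6]  = 1

1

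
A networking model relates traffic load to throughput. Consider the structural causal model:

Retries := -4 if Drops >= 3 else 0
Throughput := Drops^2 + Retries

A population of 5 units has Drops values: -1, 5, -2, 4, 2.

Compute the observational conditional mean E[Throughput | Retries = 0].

Conditioning on Retries=0 selects the 3 unit(s) with Drops ∈ {-1, -2, 2}. Their Throughput values: 1, 4, 4. Mean = 3.

3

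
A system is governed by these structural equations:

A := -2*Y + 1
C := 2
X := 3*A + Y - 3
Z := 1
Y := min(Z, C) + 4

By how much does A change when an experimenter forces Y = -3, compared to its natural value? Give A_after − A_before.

The intervention breaks the incoming arrows to Y: Y := min(Z, C) + 4 no longer applies, and Y = -3.
A = -2*Y + 1  [with Y=-3]  = 7
Without intervention: Y = min(Z, C) + 4  [with Z=1, C=2]  = 5; A = -2*Y + 1  [with Y=5]  = -9.
Change = 7 − (-9) = 16.

16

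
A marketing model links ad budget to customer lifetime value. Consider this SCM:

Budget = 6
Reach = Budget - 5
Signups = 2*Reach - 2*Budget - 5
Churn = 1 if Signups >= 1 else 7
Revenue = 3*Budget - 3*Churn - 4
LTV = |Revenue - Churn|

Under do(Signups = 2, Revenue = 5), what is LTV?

Setting Signups = 2, Revenue = 5 by intervention discards those variables' equations.
Churn = 1 if Signups >= 1 else 7  [with Signups=2]  = 1
LTV = |Revenue - Churn|  [with Revenue=5, Churn=1]  = 4

4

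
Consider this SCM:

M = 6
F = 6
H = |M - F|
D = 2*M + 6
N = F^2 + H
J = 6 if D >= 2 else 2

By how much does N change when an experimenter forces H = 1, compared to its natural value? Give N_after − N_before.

1

do(H=1) replaces the equation H = |M - F| with the constant H = 1.
N = F^2 + H  [with F=6, H=1]  = 37
Without intervention: H = |M - F|  [with M=6, F=6]  = 0; N = F^2 + H  [with F=6, H=0]  = 36.
Change = 37 − 36 = 1.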